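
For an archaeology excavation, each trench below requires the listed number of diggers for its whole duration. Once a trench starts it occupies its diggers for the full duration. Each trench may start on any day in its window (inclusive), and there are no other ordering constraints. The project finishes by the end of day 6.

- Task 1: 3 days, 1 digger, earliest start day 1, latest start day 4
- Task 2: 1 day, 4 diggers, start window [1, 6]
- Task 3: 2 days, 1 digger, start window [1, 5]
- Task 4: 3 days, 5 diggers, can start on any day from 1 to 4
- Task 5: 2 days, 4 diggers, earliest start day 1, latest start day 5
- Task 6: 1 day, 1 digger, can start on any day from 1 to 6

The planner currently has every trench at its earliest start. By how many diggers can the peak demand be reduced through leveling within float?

Early-start peak: d1:16  d2:11  d3:6  d4:0  d5:0  d6:0 ⇒ 16.
Leveled (Task 1@1, Task 2@1, Task 3@1, Task 4@4, Task 5@2, Task 6@3): d1:6  d2:6  d3:6  d4:5  d5:5  d6:5 ⇒ 6.
Reduction 16 − 6 = 10.

10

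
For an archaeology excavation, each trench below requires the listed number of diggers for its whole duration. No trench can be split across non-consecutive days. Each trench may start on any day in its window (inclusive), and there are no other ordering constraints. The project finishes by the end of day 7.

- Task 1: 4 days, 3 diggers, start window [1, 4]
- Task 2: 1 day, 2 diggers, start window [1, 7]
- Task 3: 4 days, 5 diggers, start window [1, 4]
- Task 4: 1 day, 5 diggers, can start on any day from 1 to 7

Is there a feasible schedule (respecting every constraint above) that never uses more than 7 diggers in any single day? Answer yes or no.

The minimum achievable peak is 8; 7 < 8, so no feasible schedule stays within the cap.

no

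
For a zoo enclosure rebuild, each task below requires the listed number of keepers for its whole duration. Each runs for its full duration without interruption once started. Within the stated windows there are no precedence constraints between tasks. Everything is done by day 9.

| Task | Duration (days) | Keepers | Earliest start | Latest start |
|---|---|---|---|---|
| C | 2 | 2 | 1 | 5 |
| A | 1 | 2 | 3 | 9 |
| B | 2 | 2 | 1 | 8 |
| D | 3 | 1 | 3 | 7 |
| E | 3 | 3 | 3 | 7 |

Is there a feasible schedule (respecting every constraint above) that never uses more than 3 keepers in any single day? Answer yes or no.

Schedule C@1, A@3, B@4, D@3, E@6: d1:2  d2:2  d3:3  d4:3  d5:3  d6:3  d7:3  d8:3  d9:0 — peak 3 ≤ 3.

yes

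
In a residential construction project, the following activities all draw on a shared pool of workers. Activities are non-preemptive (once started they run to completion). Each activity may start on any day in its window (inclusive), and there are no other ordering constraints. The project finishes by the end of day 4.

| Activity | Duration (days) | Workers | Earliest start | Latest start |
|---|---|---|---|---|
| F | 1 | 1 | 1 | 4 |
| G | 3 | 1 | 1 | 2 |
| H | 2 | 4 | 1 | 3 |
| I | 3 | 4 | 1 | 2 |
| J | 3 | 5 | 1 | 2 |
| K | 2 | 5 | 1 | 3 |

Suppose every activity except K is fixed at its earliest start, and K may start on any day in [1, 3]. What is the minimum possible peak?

15

K@1: d1:20  d2:19  d3:10  d4:0 → peak 20
K@2: d1:15  d2:19  d3:15  d4:0 → peak 19
K@3: d1:15  d2:14  d3:15  d4:5 → peak 15
Best is K@3, peak 15.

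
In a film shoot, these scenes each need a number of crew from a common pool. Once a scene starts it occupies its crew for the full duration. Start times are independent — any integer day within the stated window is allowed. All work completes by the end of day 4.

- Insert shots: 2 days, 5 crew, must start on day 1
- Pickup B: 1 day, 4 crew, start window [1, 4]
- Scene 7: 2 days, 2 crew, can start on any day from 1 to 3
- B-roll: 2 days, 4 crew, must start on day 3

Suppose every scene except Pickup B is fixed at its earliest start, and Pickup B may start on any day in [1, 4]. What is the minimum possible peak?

8

Pickup B@1: d1:11  d2:7  d3:4  d4:4 → peak 11
Pickup B@2: d1:7  d2:11  d3:4  d4:4 → peak 11
Pickup B@3: d1:7  d2:7  d3:8  d4:4 → peak 8
Pickup B@4: d1:7  d2:7  d3:4  d4:8 → peak 8
Best is Pickup B@3, peak 8.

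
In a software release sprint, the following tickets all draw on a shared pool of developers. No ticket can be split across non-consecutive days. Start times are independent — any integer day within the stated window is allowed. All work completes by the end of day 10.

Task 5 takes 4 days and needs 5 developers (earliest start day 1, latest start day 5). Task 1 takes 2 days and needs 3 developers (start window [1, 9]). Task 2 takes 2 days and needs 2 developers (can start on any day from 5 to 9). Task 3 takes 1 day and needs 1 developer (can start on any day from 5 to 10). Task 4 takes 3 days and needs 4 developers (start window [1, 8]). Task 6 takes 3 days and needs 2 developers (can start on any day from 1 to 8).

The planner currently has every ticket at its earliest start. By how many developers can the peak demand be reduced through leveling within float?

Early-start peak: d1:14  d2:14  d3:11  d4:5  d5:3  d6:2  d7:0  d8:0  d9:0  d10:0 ⇒ 14.
Leveled (Task 5@1, Task 1@5, Task 2@5, Task 3@5, Task 4@7, Task 6@7): d1:5  d2:5  d3:5  d4:5  d5:6  d6:5  d7:6  d8:6  d9:6  d10:0 ⇒ 6.
Reduction 14 − 6 = 8.

8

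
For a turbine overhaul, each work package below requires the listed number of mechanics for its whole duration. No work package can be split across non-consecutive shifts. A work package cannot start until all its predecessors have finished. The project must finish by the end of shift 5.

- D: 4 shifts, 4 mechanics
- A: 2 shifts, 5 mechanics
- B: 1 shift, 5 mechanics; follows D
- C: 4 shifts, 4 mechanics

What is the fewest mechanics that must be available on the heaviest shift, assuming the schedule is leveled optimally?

13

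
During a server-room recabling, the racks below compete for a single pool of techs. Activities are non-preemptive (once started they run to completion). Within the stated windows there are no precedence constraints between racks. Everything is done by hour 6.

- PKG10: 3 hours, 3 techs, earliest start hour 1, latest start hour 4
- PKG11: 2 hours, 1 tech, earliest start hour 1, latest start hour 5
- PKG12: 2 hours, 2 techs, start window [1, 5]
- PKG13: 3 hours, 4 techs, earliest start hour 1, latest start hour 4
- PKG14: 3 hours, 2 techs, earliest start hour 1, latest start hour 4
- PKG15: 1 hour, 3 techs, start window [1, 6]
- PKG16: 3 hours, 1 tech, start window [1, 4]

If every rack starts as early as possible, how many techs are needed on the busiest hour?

16

Early-start schedule: PKG10@1, PKG11@1, PKG12@1, PKG13@1, PKG14@1, PKG15@1, PKG16@1.
Load per hour: hour 1: 16, hour 2: 13, hour 3: 10, hour 4: 0, hour 5: 0, hour 6: 0.
Peak is 16.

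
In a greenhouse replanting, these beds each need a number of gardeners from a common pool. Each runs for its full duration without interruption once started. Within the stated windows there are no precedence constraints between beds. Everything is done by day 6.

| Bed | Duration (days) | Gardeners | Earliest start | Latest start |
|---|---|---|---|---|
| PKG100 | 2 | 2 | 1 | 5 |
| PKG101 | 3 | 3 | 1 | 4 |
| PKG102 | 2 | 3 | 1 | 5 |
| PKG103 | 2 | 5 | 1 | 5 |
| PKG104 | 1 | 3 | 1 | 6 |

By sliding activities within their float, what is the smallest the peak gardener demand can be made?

6

Early-start (PKG100@1, PKG101@1, PKG102@1, PKG103@1, PKG104@1) gives peak 16: d1:16  d2:13  d3:3  d4:0  d5:0  d6:0.
Shift PKG102→3, PKG103→5, PKG104→4.
Schedule PKG100@1, PKG101@1, PKG102@3, PKG103@5, PKG104@4: d1:5  d2:5  d3:6  d4:6  d5:5  d6:5 — peak 6.
Total gardener-days = 32 over 6 days ⇒ peak ≥ ⌈32/6⌉ = 6, so 6 is optimal.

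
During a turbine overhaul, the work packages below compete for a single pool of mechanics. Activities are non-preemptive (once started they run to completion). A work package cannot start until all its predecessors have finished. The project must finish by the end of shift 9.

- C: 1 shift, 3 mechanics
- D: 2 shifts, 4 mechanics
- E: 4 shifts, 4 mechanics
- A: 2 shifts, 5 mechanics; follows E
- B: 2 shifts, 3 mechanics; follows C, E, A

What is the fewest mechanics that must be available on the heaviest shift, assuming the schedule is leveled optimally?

Early-start (C@1, D@1, E@1, A@5, B@7) gives peak 11: s1:11  s2:8  s3:4  s4:4  s5:5  s6:5  s7:3  s8:3  s9:0.
Shift D→7.
Schedule C@1, D@7, E@1, A@5, B@7: s1:7  s2:4  s3:4  s4:4  s5:5  s6:5  s7:7  s8:7  s9:0 — peak 7.

7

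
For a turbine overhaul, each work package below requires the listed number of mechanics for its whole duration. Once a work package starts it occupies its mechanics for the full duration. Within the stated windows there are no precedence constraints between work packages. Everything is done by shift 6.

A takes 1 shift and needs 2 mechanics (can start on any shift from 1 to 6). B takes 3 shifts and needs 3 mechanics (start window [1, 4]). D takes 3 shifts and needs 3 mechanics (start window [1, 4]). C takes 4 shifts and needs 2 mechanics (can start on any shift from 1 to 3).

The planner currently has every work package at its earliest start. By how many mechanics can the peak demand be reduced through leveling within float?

Early-start peak: s1:10  s2:8  s3:8  s4:2  s5:0  s6:0 ⇒ 10.
Leveled (A@1, B@1, D@4, C@2): s1:5  s2:5  s3:5  s4:5  s5:5  s6:3 ⇒ 5.
Reduction 10 − 5 = 5.

5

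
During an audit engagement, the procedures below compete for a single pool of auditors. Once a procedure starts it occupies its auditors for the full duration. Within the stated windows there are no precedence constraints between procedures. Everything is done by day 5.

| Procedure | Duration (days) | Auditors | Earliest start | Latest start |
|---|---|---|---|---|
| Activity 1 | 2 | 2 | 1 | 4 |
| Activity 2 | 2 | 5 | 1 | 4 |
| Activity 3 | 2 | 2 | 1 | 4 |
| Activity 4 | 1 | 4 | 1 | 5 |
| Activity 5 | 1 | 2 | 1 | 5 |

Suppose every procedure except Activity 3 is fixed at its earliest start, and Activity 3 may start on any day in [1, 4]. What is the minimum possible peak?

Activity 3@1: d1:15  d2:9  d3:0  d4:0  d5:0 → peak 15
Activity 3@2: d1:13  d2:9  d3:2  d4:0  d5:0 → peak 13
Activity 3@3: d1:13  d2:7  d3:2  d4:2  d5:0 → peak 13
Activity 3@4: d1:13  d2:7  d3:0  d4:2  d5:2 → peak 13
Best is Activity 3@2, peak 13.

13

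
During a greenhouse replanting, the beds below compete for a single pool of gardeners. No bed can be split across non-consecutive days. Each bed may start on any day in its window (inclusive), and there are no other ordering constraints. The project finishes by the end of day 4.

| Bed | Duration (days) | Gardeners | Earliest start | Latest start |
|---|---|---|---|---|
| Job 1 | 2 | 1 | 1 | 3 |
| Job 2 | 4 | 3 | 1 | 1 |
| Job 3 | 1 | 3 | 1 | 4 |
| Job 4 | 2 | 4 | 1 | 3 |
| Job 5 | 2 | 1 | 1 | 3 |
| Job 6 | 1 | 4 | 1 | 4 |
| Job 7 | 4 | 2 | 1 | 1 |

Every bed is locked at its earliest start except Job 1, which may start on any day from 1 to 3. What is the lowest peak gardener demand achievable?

Job 1@1: d1:18  d2:11  d3:5  d4:5 → peak 18
Job 1@2: d1:17  d2:11  d3:6  d4:5 → peak 17
Job 1@3: d1:17  d2:10  d3:6  d4:6 → peak 17
Best is Job 1@2, peak 17.

17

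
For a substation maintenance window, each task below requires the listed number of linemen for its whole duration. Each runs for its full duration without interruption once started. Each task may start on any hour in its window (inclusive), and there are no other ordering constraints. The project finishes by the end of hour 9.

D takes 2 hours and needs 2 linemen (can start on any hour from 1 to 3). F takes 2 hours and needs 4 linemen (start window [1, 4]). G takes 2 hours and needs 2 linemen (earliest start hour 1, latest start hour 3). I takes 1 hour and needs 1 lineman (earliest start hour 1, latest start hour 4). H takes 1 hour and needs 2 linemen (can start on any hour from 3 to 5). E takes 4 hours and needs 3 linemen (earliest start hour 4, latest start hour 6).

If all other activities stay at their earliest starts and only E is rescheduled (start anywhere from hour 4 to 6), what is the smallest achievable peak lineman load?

E@4: h1:9  h2:8  h3:2  h4:3  h5:3  h6:3  h7:3  h8:0  h9:0 → peak 9
E@5: h1:9  h2:8  h3:2  h4:0  h5:3  h6:3  h7:3  h8:3  h9:0 → peak 9
E@6: h1:9  h2:8  h3:2  h4:0  h5:0  h6:3  h7:3  h8:3  h9:3 → peak 9
Best is E@4, peak 9.

9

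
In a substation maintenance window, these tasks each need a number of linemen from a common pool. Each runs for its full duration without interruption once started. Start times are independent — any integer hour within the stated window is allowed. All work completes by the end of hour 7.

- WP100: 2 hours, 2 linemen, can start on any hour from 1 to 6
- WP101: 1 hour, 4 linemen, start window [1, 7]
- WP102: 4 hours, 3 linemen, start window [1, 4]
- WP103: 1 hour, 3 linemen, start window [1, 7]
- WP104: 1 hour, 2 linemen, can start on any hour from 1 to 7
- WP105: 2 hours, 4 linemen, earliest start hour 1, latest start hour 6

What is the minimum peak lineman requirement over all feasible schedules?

Early-start (WP100@1, WP101@1, WP102@1, WP103@1, WP104@1, WP105@1) gives peak 18: h1:18  h2:9  h3:3  h4:3  h5:0  h6:0  h7:0.
Shift WP102→2, WP103→3, WP104→4, WP105→6.
Schedule WP100@1, WP101@1, WP102@2, WP103@3, WP104@4, WP105@6: h1:6  h2:5  h3:6  h4:5  h5:3  h6:4  h7:4 — peak 6.

6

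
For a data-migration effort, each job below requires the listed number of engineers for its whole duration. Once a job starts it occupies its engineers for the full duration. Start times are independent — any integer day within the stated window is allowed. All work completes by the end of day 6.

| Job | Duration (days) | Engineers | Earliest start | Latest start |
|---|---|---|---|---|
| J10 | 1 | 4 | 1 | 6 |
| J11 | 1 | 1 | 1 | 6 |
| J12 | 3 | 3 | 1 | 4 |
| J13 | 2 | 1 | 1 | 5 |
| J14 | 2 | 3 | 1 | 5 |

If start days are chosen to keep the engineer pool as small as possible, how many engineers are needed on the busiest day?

Early-start (J10@1, J11@1, J12@1, J13@1, J14@1) gives peak 12: d1:12  d2:7  d3:3  d4:0  d5:0  d6:0.
Shift J11→2, J12→2, J13→3, J14→5.
Schedule J10@1, J11@2, J12@2, J13@3, J14@5: d1:4  d2:4  d3:4  d4:4  d5:3  d6:3 — peak 4.
Total engineer-days = 22 over 6 days ⇒ peak ≥ ⌈22/6⌉ = 4, so 4 is optimal.

4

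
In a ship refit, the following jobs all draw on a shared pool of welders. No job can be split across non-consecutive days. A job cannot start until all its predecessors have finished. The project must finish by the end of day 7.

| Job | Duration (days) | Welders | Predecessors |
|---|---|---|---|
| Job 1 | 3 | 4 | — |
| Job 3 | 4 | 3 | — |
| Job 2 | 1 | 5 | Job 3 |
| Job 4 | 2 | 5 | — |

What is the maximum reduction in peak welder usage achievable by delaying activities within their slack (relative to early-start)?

Early-start peak: d1:12  d2:12  d3:7  d4:3  d5:5  d6:0  d7:0 ⇒ 12.
Leveled (Job 1@1, Job 3@1, Job 2@5, Job 4@6): d1:7  d2:7  d3:7  d4:3  d5:5  d6:5  d7:5 ⇒ 7.
Reduction 12 − 7 = 5.

5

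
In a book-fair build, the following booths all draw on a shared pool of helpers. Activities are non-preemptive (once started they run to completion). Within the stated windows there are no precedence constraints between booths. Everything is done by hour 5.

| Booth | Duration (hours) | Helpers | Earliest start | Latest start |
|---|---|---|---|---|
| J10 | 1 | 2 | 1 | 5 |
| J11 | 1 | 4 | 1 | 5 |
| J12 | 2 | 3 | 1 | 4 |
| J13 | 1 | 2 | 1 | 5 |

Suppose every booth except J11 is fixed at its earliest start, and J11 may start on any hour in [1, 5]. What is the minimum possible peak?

J11@1: h1:11  h2:3  h3:0  h4:0  h5:0 → peak 11
J11@2: h1:7  h2:7  h3:0  h4:0  h5:0 → peak 7
J11@3: h1:7  h2:3  h3:4  h4:0  h5:0 → peak 7
J11@4: h1:7  h2:3  h3:0  h4:4  h5:0 → peak 7
J11@5: h1:7  h2:3  h3:0  h4:0  h5:4 → peak 7
Best is J11@2, peak 7.

7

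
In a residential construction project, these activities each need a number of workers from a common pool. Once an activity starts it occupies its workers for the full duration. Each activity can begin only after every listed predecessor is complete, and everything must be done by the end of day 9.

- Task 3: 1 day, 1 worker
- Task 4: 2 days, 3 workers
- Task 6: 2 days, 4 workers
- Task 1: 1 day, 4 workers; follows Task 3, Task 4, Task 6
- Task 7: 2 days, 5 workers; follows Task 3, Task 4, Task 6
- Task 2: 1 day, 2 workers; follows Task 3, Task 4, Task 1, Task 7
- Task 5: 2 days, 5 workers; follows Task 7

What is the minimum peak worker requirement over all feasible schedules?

7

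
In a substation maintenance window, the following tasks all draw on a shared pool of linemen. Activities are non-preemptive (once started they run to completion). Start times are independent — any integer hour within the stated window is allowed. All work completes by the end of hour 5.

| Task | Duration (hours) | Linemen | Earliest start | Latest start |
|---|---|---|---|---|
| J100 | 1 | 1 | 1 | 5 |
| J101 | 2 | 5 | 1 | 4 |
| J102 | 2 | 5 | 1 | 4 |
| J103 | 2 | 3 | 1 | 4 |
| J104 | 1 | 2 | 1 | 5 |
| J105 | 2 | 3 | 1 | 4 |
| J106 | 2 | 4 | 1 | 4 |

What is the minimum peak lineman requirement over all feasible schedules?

10

Early-start (J100@1, J101@1, J102@1, J103@1, J104@1, J105@1, J106@1) gives peak 23: h1:23  h2:20  h3:0  h4:0  h5:0.
Shift J102→2, J103→3, J105→4, J106→4.
Schedule J100@1, J101@1, J102@2, J103@3, J104@1, J105@4, J106@4: h1:8  h2:10  h3:8  h4:10  h5:7 — peak 10.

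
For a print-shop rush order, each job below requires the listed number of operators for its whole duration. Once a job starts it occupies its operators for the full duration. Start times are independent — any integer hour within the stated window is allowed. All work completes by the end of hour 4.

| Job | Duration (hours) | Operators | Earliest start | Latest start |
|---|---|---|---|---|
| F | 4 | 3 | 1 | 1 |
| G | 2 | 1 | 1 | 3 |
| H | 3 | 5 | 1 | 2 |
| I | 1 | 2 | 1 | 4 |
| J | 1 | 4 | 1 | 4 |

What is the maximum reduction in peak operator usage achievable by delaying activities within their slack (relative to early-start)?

6

Early-start peak: h1:15  h2:9  h3:8  h4:3 ⇒ 15.
Leveled (F@1, G@1, H@1, I@4, J@4): h1:9  h2:9  h3:8  h4:9 ⇒ 9.
Reduction 15 − 9 = 6.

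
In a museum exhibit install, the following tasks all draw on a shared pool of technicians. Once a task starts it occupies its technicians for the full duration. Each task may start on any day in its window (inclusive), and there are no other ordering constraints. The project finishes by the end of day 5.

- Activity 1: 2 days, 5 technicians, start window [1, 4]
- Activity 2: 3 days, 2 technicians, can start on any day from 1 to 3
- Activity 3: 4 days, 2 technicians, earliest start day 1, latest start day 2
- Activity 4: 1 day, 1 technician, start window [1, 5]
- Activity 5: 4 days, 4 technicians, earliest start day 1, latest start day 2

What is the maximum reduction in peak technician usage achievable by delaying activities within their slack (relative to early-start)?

3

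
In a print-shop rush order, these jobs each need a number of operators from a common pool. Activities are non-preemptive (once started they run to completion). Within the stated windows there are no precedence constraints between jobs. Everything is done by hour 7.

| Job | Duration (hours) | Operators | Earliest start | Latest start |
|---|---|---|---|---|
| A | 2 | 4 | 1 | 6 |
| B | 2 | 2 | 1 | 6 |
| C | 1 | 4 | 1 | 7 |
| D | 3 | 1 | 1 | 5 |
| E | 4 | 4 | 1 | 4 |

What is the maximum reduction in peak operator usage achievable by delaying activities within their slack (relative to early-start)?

Early-start peak: h1:15  h2:11  h3:5  h4:4  h5:0  h6:0  h7:0 ⇒ 15.
Leveled (A@1, B@1, C@3, D@3, E@4): h1:6  h2:6  h3:5  h4:5  h5:5  h6:4  h7:4 ⇒ 6.
Reduction 15 − 6 = 9.

9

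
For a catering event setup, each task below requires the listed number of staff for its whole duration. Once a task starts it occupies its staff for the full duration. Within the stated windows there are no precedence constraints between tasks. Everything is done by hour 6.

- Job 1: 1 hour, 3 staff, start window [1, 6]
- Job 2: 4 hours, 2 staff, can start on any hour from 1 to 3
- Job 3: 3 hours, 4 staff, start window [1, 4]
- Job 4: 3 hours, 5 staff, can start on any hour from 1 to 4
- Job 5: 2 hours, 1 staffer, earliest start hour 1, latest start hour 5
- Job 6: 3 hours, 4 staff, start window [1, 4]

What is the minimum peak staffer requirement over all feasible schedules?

Early-start (Job 1@1, Job 2@1, Job 3@1, Job 4@1, Job 5@1, Job 6@1) gives peak 19: h1:19  h2:16  h3:15  h4:2  h5:0  h6:0.
Shift Job 3→4, Job 5→2, Job 6→4.
Schedule Job 1@1, Job 2@1, Job 3@4, Job 4@1, Job 5@2, Job 6@4: h1:10  h2:8  h3:8  h4:10  h5:8  h6:8 — peak 10.

10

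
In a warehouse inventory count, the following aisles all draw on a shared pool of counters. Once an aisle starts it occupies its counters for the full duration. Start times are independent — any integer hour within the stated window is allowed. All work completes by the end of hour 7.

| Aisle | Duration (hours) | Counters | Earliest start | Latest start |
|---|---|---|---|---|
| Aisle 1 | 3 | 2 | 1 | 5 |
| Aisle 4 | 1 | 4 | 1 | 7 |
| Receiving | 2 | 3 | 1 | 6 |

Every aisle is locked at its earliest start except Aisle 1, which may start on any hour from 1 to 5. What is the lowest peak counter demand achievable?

7

Aisle 1@1: h1:9  h2:5  h3:2  h4:0  h5:0  h6:0  h7:0 → peak 9
Aisle 1@2: h1:7  h2:5  h3:2  h4:2  h5:0  h6:0  h7:0 → peak 7
Aisle 1@3: h1:7  h2:3  h3:2  h4:2  h5:2  h6:0  h7:0 → peak 7
Aisle 1@4: h1:7  h2:3  h3:0  h4:2  h5:2  h6:2  h7:0 → peak 7
Aisle 1@5: h1:7  h2:3  h3:0  h4:0  h5:2  h6:2  h7:2 → peak 7
Best is Aisle 1@2, peak 7.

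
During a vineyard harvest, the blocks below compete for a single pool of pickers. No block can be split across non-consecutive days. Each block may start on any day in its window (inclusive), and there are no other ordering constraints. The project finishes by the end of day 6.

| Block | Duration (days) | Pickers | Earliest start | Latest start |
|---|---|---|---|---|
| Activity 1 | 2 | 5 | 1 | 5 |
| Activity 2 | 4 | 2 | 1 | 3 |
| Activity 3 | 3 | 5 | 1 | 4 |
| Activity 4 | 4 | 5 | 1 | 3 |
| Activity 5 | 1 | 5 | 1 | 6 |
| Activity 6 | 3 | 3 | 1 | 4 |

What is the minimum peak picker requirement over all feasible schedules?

13

Early-start (Activity 1@1, Activity 2@1, Activity 3@1, Activity 4@1, Activity 5@1, Activity 6@1) gives peak 25: d1:25  d2:20  d3:15  d4:7  d5:0  d6:0.
Shift Activity 4→3, Activity 5→5, Activity 6→4.
Schedule Activity 1@1, Activity 2@1, Activity 3@1, Activity 4@3, Activity 5@5, Activity 6@4: d1:12  d2:12  d3:12  d4:10  d5:13  d6:8 — peak 13.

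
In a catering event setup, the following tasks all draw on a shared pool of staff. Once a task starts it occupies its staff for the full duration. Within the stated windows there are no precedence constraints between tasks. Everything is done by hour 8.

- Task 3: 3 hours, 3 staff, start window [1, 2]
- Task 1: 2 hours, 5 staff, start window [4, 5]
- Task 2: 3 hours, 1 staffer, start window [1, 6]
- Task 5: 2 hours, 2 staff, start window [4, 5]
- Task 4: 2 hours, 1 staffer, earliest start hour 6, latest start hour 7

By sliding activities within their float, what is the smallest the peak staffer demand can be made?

7

Schedule Task 3@1, Task 1@4, Task 2@1, Task 5@4, Task 4@6: h1:4  h2:4  h3:4  h4:7  h5:7  h6:1  h7:1  h8:0 — peak 7.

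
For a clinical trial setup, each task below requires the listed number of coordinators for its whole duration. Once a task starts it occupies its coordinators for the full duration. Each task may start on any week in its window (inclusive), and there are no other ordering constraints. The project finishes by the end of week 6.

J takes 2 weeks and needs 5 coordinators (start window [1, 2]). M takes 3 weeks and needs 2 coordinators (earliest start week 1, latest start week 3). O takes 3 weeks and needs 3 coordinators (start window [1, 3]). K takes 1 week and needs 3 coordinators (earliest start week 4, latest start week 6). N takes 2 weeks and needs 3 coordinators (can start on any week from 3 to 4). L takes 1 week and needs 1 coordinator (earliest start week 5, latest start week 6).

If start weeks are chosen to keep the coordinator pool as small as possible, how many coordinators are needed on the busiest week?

Early-start (J@1, M@1, O@1, K@4, N@3, L@5) gives peak 10: w1:10  w2:10  w3:8  w4:6  w5:1  w6:0.
Shift O→3, K→6, N→4.
Schedule J@1, M@1, O@3, K@6, N@4, L@5: w1:7  w2:7  w3:5  w4:6  w5:7  w6:3 — peak 7.

7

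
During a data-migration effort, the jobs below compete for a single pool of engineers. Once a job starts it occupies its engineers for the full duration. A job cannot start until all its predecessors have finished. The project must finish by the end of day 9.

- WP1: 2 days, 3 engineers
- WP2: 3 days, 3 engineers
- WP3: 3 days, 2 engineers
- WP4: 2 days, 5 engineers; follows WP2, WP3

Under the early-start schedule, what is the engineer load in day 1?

At early start, day 1 has: WP1, WP2, WP3.
Demand: 3 + 3 + 2 = 8.

8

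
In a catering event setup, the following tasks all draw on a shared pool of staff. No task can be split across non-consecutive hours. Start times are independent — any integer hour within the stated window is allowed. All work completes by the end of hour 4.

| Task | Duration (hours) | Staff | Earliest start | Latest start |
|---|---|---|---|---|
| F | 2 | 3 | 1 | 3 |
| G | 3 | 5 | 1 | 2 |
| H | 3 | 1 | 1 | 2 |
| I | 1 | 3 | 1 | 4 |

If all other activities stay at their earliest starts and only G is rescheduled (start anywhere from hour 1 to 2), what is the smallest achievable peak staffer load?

9

G@1: h1:12  h2:9  h3:6  h4:0 → peak 12
G@2: h1:7  h2:9  h3:6  h4:5 → peak 9
Best is G@2, peak 9.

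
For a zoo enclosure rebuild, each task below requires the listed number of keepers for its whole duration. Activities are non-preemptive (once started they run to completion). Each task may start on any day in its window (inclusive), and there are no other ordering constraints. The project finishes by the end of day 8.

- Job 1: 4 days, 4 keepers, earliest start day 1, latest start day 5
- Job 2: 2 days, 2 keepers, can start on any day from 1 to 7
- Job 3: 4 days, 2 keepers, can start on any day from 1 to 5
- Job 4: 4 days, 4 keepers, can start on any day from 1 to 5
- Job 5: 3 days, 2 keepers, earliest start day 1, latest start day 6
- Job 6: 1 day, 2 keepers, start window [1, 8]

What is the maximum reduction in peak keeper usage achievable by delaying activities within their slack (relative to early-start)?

Early-start peak: d1:16  d2:14  d3:12  d4:10  d5:0  d6:0  d7:0  d8:0 ⇒ 16.
Leveled (Job 1@1, Job 2@1, Job 3@1, Job 4@5, Job 5@3, Job 6@5): d1:8  d2:8  d3:8  d4:8  d5:8  d6:4  d7:4  d8:4 ⇒ 8.
Reduction 16 − 8 = 8.

8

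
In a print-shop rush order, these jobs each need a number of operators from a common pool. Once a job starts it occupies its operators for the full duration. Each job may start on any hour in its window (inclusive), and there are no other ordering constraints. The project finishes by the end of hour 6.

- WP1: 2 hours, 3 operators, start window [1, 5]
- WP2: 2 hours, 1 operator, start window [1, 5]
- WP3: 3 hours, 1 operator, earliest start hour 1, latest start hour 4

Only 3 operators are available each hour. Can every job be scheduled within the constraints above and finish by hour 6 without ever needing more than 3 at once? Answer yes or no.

yes

Schedule WP1@1, WP2@3, WP3@3: h1:3  h2:3  h3:2  h4:2  h5:1  h6:0 — peak 3 ≤ 3.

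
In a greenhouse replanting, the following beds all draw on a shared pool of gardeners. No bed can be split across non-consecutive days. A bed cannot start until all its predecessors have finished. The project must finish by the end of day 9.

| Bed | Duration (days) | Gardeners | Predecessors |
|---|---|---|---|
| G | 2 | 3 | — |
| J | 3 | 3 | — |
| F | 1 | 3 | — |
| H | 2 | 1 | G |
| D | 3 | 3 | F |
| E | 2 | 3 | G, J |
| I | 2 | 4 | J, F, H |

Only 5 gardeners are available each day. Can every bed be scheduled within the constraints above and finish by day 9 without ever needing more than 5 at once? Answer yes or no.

The minimum achievable peak is 6; 5 < 6, so no feasible schedule stays within the cap.

no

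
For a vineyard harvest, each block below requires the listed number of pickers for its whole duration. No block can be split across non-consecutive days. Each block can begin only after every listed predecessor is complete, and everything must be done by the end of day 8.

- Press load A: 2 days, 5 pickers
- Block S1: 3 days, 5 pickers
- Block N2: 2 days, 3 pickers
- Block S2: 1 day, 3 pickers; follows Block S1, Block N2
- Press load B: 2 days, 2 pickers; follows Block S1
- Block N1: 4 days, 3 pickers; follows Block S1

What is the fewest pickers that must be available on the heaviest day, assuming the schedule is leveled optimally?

8

Early-start (Press load A@1, Block S1@1, Block N2@1, Block S2@4, Press load B@4, Block N1@4) gives peak 13: d1:13  d2:13  d3:5  d4:8  d5:5  d6:3  d7:3  d8:0.
Shift Press load A→4, Press load B→6, Block N1→5.
Schedule Press load A@4, Block S1@1, Block N2@1, Block S2@4, Press load B@6, Block N1@5: d1:8  d2:8  d3:5  d4:8  d5:8  d6:5  d7:5  d8:3 — peak 8.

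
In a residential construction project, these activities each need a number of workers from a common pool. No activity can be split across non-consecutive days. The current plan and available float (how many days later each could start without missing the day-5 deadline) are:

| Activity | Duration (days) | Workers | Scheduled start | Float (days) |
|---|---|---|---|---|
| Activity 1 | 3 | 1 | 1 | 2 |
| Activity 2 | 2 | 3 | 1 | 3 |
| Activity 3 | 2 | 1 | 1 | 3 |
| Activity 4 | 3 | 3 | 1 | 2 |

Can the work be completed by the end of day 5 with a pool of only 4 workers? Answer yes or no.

Schedule Activity 1@1, Activity 2@1, Activity 3@4, Activity 4@3: d1:4  d2:4  d3:4  d4:4  d5:4 — peak 4 ≤ 4.

yes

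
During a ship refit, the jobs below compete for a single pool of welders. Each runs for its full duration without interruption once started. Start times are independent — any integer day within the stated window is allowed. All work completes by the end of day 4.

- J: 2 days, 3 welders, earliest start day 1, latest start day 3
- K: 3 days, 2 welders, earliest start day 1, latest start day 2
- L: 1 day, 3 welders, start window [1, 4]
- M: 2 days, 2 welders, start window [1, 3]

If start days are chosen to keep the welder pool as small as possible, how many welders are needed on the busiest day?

Early-start (J@1, K@1, L@1, M@1) gives peak 10: d1:10  d2:7  d3:2  d4:0.
Shift L→4, M→3.
Schedule J@1, K@1, L@4, M@3: d1:5  d2:5  d3:4  d4:5 — peak 5.
Total welder-days = 19 over 4 days ⇒ peak ≥ ⌈19/4⌉ = 5, so 5 is optimal.

5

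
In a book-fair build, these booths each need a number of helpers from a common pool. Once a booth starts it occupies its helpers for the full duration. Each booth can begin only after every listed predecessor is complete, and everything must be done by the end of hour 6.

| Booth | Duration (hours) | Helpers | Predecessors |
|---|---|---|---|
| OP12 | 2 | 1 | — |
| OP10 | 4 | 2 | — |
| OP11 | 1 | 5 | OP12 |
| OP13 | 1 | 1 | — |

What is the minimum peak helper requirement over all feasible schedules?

5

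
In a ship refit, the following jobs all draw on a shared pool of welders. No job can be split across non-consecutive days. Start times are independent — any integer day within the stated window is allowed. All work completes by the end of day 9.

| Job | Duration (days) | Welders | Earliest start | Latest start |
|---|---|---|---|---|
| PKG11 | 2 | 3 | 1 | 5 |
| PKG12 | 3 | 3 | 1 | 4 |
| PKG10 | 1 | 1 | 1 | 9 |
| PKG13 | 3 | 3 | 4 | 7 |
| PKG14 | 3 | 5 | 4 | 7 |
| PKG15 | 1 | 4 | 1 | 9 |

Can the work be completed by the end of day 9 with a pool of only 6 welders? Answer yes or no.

yes

Schedule PKG11@1, PKG12@4, PKG10@1, PKG13@4, PKG14@7, PKG15@3: d1:4  d2:3  d3:4  d4:6  d5:6  d6:6  d7:5  d8:5  d9:5 — peak 6 ≤ 6.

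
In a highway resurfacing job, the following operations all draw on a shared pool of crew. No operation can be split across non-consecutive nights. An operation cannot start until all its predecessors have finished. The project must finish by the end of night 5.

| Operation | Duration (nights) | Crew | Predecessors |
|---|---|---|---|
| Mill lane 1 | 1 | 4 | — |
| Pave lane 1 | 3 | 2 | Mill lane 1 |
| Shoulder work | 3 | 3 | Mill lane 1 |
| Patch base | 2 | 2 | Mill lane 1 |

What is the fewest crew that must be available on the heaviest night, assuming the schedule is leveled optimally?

Schedule Mill lane 1@1, Pave lane 1@2, Shoulder work@2, Patch base@2: n1:4  n2:7  n3:7  n4:5  n5:0 — peak 7.
No arrangement of the 14 feasible schedules does better.

7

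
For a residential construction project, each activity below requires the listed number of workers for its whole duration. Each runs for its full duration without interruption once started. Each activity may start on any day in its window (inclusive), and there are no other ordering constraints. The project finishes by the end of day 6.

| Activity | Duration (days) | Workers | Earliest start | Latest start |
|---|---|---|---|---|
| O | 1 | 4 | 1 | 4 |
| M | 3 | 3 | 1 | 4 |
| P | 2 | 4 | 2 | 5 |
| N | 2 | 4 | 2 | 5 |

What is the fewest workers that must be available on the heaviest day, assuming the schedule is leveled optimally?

7

Early-start (O@1, M@1, P@2, N@2) gives peak 11: d1:7  d2:11  d3:11  d4:0  d5:0  d6:0.
Shift N→4.
Schedule O@1, M@1, P@2, N@4: d1:7  d2:7  d3:7  d4:4  d5:4  d6:0 — peak 7.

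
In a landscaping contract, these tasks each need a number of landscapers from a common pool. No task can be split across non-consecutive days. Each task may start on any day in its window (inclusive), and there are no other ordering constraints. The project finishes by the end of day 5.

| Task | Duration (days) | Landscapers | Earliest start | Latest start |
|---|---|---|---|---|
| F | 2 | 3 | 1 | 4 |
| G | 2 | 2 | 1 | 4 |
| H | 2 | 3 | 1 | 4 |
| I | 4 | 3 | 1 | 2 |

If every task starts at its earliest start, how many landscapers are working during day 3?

3

At early start, day 3 has: I.
Demand: 3 = 3.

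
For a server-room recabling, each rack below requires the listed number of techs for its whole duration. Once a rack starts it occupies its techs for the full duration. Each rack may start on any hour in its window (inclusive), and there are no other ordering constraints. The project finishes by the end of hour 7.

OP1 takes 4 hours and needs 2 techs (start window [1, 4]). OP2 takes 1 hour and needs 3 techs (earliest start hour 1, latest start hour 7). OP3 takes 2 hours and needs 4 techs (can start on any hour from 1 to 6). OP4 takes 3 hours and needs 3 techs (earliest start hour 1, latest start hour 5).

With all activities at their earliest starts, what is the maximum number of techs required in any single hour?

Early-start schedule: OP1@1, OP2@1, OP3@1, OP4@1.
Load per hour: hour 1: 12, hour 2: 9, hour 3: 5, hour 4: 2, hour 5: 0, hour 6: 0, hour 7: 0.
Peak is 12.

12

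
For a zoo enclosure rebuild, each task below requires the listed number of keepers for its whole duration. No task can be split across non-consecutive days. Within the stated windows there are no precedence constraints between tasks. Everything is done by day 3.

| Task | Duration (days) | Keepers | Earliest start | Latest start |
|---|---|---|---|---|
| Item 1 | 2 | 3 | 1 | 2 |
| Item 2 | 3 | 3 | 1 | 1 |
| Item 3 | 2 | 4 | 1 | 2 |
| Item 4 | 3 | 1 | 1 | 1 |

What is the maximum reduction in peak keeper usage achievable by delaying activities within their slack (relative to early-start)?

Early-start peak: d1:11  d2:11  d3:4 ⇒ 11.
Leveled (Item 1@1, Item 2@1, Item 3@1, Item 4@1): d1:11  d2:11  d3:4 ⇒ 11.
Reduction 11 − 11 = 0.

0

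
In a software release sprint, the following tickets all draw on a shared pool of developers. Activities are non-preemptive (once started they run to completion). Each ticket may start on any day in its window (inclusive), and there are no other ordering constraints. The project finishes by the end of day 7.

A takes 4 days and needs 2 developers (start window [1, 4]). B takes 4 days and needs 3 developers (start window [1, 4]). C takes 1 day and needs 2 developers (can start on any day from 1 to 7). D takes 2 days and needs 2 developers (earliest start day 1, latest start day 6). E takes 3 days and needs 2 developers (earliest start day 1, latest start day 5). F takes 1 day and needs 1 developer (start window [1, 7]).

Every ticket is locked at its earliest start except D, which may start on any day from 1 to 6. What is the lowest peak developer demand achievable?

D@1: d1:12  d2:9  d3:7  d4:5  d5:0  d6:0  d7:0 → peak 12
D@2: d1:10  d2:9  d3:9  d4:5  d5:0  d6:0  d7:0 → peak 10
D@3: d1:10  d2:7  d3:9  d4:7  d5:0  d6:0  d7:0 → peak 10
D@4: d1:10  d2:7  d3:7  d4:7  d5:2  d6:0  d7:0 → peak 10
D@5: d1:10  d2:7  d3:7  d4:5  d5:2  d6:2  d7:0 → peak 10
D@6: d1:10  d2:7  d3:7  d4:5  d5:0  d6:2  d7:2 → peak 10
Best is D@2, peak 10.

10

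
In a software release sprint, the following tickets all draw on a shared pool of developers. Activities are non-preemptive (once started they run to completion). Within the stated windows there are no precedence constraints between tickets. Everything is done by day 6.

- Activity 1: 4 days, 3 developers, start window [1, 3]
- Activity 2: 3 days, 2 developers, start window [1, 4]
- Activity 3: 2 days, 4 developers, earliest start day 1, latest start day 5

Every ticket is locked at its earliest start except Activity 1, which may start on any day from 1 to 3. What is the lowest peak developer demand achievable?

6

Activity 1@1: d1:9  d2:9  d3:5  d4:3  d5:0  d6:0 → peak 9
Activity 1@2: d1:6  d2:9  d3:5  d4:3  d5:3  d6:0 → peak 9
Activity 1@3: d1:6  d2:6  d3:5  d4:3  d5:3  d6:3 → peak 6
Best is Activity 1@3, peak 6.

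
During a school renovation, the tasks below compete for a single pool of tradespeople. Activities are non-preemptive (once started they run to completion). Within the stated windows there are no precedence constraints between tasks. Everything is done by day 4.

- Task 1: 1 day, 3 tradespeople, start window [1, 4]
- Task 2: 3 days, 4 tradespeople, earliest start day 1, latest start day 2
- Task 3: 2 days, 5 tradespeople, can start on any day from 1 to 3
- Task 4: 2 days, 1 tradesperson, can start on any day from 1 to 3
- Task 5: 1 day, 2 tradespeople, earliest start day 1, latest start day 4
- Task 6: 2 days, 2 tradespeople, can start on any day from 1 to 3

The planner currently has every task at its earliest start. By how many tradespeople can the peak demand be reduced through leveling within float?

Early-start peak: d1:17  d2:12  d3:4  d4:0 ⇒ 17.
Leveled (Task 1@1, Task 2@2, Task 3@1, Task 4@3, Task 5@3, Task 6@3): d1:8  d2:9  d3:9  d4:7 ⇒ 9.
Reduction 17 − 9 = 8.

8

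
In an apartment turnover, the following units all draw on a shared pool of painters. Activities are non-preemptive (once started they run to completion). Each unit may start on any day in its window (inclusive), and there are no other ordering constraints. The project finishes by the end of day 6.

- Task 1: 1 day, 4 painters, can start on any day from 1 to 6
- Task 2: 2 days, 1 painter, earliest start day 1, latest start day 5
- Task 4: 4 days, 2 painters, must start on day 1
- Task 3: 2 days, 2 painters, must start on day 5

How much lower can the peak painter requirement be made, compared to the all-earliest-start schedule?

Early-start peak: d1:7  d2:3  d3:2  d4:2  d5:2  d6:2 ⇒ 7.
Leveled (Task 1@1, Task 2@2, Task 4@1, Task 3@5): d1:6  d2:3  d3:3  d4:2  d5:2  d6:2 ⇒ 6.
Reduction 7 − 6 = 1.

1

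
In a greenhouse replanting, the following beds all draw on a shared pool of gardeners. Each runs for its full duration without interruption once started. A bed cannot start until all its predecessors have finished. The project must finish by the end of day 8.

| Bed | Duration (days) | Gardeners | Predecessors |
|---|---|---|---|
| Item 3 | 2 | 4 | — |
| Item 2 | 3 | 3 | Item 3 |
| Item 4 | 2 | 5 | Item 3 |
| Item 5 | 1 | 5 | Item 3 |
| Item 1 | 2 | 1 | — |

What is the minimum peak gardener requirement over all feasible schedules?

Early-start (Item 3@1, Item 2@3, Item 4@3, Item 5@3, Item 1@1) gives peak 13: d1:5  d2:5  d3:13  d4:8  d5:3  d6:0  d7:0  d8:0.
Shift Item 4→6, Item 5→8.
Schedule Item 3@1, Item 2@3, Item 4@6, Item 5@8, Item 1@1: d1:5  d2:5  d3:3  d4:3  d5:3  d6:5  d7:5  d8:5 — peak 5.
Total gardener-days = 34 over 8 days ⇒ peak ≥ ⌈34/8⌉ = 5, so 5 is optimal.

5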